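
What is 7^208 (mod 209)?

7^1 ≡ 7 (mod 209)
7^2 ≡ 7^2 = 49 ≡ 49 (mod 209)
7^4 ≡ 49^2 = 2401 ≡ 102 (mod 209)
7^8 ≡ 102^2 = 10404 ≡ 163 (mod 209)
7^16 ≡ 163^2 = 26569 ≡ 26 (mod 209)
7^32 ≡ 26^2 = 676 ≡ 49 (mod 209)
7^64 ≡ 49^2 = 2401 ≡ 102 (mod 209)
7^128 ≡ 102^2 = 10404 ≡ 163 (mod 209)
208 = 128 + 64 + 16 in binary powers of 2.
So 7^208 ≡ 163 · 102 · 26 ≡ 64 (mod 209).
Since 64 ≠ 1, base 7 is a Fermat witness: 209 is composite.

64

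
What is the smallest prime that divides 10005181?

10005181 is odd.
Digit sum 16, not divisible by 3.
Ends in 1: not divisible by 5.
7: 10005181 = 7·1429311 + 4
11: 10005181 = 11·909561 + 10
13: 10005181 = 13·769629 + 4
17: 10005181 = 17·588540 + 1
19: 10005181 = 19·526588 + 9
23: 10005181 = 23·435007 + 20
29: 10005181 = 29·345006 + 7
31: 10005181 = 31·322747 + 24
37: 10005181 = 37·270410 + 11
41: 10005181 = 41·244028 + 33
43: 10005181 = 43·232678 + 27
47: 10005181 = 47·212876 + 9
53: 10005181 = 53·188777

53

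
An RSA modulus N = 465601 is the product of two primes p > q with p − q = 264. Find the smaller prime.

Since p = q + 264, we have 465601 = q(q + 264), so q² + 264q − 465601 = 0.
Discriminant: 264² + 4·465601 = 69696 + 1862404 = 1932100; √1932100 = 1390.
q = (−264 + 1390)/2 = 563, and p = q + 264 = 827.
Check: 563 · 827 = 465601.

563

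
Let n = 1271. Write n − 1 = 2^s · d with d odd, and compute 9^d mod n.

893

1271 − 1 = 1270 = 2^1 · 635, so d = 635.
9^1 ≡ 9 (mod 1271)
9^2 ≡ 9^2 = 81 ≡ 81 (mod 1271)
9^4 ≡ 81^2 = 6561 ≡ 206 (mod 1271)
9^8 ≡ 206^2 = 42436 ≡ 493 (mod 1271)
9^16 ≡ 493^2 = 243049 ≡ 288 (mod 1271)
9^32 ≡ 288^2 = 82944 ≡ 329 (mod 1271)
9^64 ≡ 329^2 = 108241 ≡ 206 (mod 1271)
9^128 ≡ 206^2 = 42436 ≡ 493 (mod 1271)
9^256 ≡ 493^2 = 243049 ≡ 288 (mod 1271)
9^512 ≡ 288^2 = 82944 ≡ 329 (mod 1271)
635 = 512 + 64 + 32 + 16 + 8 + 2 + 1 in binary powers of 2.
So 9^635 ≡ 329 · 206 · 329 · 288 · 493 · 81 · 9 ≡ 893 (mod 1271).
Squaring chain: 893; never reaches −1, so base 9 is a Miller–Rabin witness that 1271 is composite.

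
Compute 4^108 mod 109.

4^1 ≡ 4 (mod 109)
4^2 ≡ 4^2 = 16 ≡ 16 (mod 109)
4^4 ≡ 16^2 = 256 ≡ 38 (mod 109)
4^8 ≡ 38^2 = 1444 ≡ 27 (mod 109)
4^16 ≡ 27^2 = 729 ≡ 75 (mod 109)
4^32 ≡ 75^2 = 5625 ≡ 66 (mod 109)
4^64 ≡ 66^2 = 4356 ≡ 105 (mod 109)
108 = 64 + 32 + 8 + 4 in binary powers of 2.
So 4^108 ≡ 105 · 66 · 27 · 38 ≡ 1 (mod 109).
Since the result is 1, base 4 gives no evidence that 109 is composite.

1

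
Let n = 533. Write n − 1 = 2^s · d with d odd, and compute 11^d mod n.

89

533 − 1 = 532 = 2^2 · 133, so d = 133.
11^1 ≡ 11 (mod 533)
11^2 ≡ 11^2 = 121 ≡ 121 (mod 533)
11^4 ≡ 121^2 = 14641 ≡ 250 (mod 533)
11^8 ≡ 250^2 = 62500 ≡ 139 (mod 533)
11^16 ≡ 139^2 = 19321 ≡ 133 (mod 533)
11^32 ≡ 133^2 = 17689 ≡ 100 (mod 533)
11^64 ≡ 100^2 = 10000 ≡ 406 (mod 533)
11^128 ≡ 406^2 = 164836 ≡ 139 (mod 533)
133 = 128 + 4 + 1 in binary powers of 2.
So 11^133 ≡ 139 · 250 · 11 ≡ 89 (mod 533).
Squaring chain: 89 → 459; never reaches −1, so base 11 is a Miller–Rabin witness that 533 is composite.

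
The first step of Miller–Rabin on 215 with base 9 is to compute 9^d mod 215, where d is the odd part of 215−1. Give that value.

124

215 − 1 = 214 = 2^1 · 107, so d = 107.
9^1 ≡ 9 (mod 215)
9^2 ≡ 9^2 = 81 ≡ 81 (mod 215)
9^4 ≡ 81^2 = 6561 ≡ 111 (mod 215)
9^8 ≡ 111^2 = 12321 ≡ 66 (mod 215)
9^16 ≡ 66^2 = 4356 ≡ 56 (mod 215)
9^32 ≡ 56^2 = 3136 ≡ 126 (mod 215)
9^64 ≡ 126^2 = 15876 ≡ 181 (mod 215)
107 = 64 + 32 + 8 + 2 + 1 in binary powers of 2.
So 9^107 ≡ 181 · 126 · 66 · 81 · 9 ≡ 124 (mod 215).
Squaring chain: 124; never reaches −1, so base 9 is a Miller–Rabin witness that 215 is composite.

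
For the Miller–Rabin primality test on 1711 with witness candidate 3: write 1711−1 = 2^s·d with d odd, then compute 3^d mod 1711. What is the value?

606

1711 − 1 = 1710 = 2^1 · 855, so d = 855.
3^1 ≡ 3 (mod 1711)
3^2 ≡ 3^2 = 9 ≡ 9 (mod 1711)
3^4 ≡ 9^2 = 81 ≡ 81 (mod 1711)
3^8 ≡ 81^2 = 6561 ≡ 1428 (mod 1711)
3^16 ≡ 1428^2 = 2039184 ≡ 1383 (mod 1711)
3^32 ≡ 1383^2 = 1912689 ≡ 1502 (mod 1711)
3^64 ≡ 1502^2 = 2256004 ≡ 906 (mod 1711)
3^128 ≡ 906^2 = 820836 ≡ 1267 (mod 1711)
3^256 ≡ 1267^2 = 1605289 ≡ 371 (mod 1711)
3^512 ≡ 371^2 = 137641 ≡ 761 (mod 1711)
855 = 512 + 256 + 64 + 16 + 4 + 2 + 1 in binary powers of 2.
So 3^855 ≡ 761 · 371 · 906 · 1383 · 81 · 9 · 3 ≡ 606 (mod 1711).
Squaring chain: 606; never reaches −1, so base 3 is a Miller–Rabin witness that 1711 is composite.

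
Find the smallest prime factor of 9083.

9083 is odd.
Digit sum 20, not divisible by 3.
Ends in 3: not divisible by 5.
7: 9083 = 7·1297 + 4
11: 9083 = 11·825 + 8
13: 9083 = 13·698 + 9
17: 9083 = 17·534 + 5
19: 9083 = 19·478 + 1
23: 9083 = 23·394 + 21
29: 9083 = 29·313 + 6
31: 9083 = 31·293

31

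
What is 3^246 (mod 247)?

3^1 ≡ 3 (mod 247)
3^2 ≡ 3^2 = 9 ≡ 9 (mod 247)
3^4 ≡ 9^2 = 81 ≡ 81 (mod 247)
3^8 ≡ 81^2 = 6561 ≡ 139 (mod 247)
3^16 ≡ 139^2 = 19321 ≡ 55 (mod 247)
3^32 ≡ 55^2 = 3025 ≡ 61 (mod 247)
3^64 ≡ 61^2 = 3721 ≡ 16 (mod 247)
3^128 ≡ 16^2 = 256 ≡ 9 (mod 247)
246 = 128 + 64 + 32 + 16 + 4 + 2 in binary powers of 2.
So 3^246 ≡ 9 · 16 · 61 · 55 · 81 · 9 ≡ 144 (mod 247).
Since 144 ≠ 1, base 3 is a Fermat witness: 247 is composite.

144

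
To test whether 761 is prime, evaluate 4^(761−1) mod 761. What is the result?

1

4^1 ≡ 4 (mod 761)
4^2 ≡ 4^2 = 16 ≡ 16 (mod 761)
4^4 ≡ 16^2 = 256 ≡ 256 (mod 761)
4^8 ≡ 256^2 = 65536 ≡ 90 (mod 761)
4^16 ≡ 90^2 = 8100 ≡ 490 (mod 761)
4^32 ≡ 490^2 = 240100 ≡ 385 (mod 761)
4^64 ≡ 385^2 = 148225 ≡ 591 (mod 761)
4^128 ≡ 591^2 = 349281 ≡ 743 (mod 761)
4^256 ≡ 743^2 = 552049 ≡ 324 (mod 761)
4^512 ≡ 324^2 = 104976 ≡ 719 (mod 761)
760 = 512 + 128 + 64 + 32 + 16 + 8 in binary powers of 2.
So 4^760 ≡ 719 · 743 · 591 · 385 · 490 · 90 ≡ 1 (mod 761).
Since the result is 1, base 4 gives no evidence that 761 is composite.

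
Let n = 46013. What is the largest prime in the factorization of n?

46013 = 11 · 4183
4183 = 47 · 89
89 is prime.
So 46013 = 11 · 47 · 89; the largest prime factor is 89.

89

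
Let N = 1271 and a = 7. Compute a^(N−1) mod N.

893

7^1 ≡ 7 (mod 1271)
7^2 ≡ 7^2 = 49 ≡ 49 (mod 1271)
7^4 ≡ 49^2 = 2401 ≡ 1130 (mod 1271)
7^8 ≡ 1130^2 = 1276900 ≡ 816 (mod 1271)
7^16 ≡ 816^2 = 665856 ≡ 1123 (mod 1271)
7^32 ≡ 1123^2 = 1261129 ≡ 297 (mod 1271)
7^64 ≡ 297^2 = 88209 ≡ 510 (mod 1271)
7^128 ≡ 510^2 = 260100 ≡ 816 (mod 1271)
7^256 ≡ 816^2 = 665856 ≡ 1123 (mod 1271)
7^512 ≡ 1123^2 = 1261129 ≡ 297 (mod 1271)
7^1024 ≡ 297^2 = 88209 ≡ 510 (mod 1271)
1270 = 1024 + 128 + 64 + 32 + 16 + 4 + 2 in binary powers of 2.
So 7^1270 ≡ 510 · 816 · 510 · 297 · 1123 · 1130 · 49 ≡ 893 (mod 1271).
Since 893 ≠ 1, base 7 is a Fermat witness: 1271 is composite.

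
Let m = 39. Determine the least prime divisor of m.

39 is odd.
Digit sum 12, divisible by 3.

3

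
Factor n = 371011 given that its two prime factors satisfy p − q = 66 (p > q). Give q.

Since p = q + 66, we have 371011 = q(q + 66), so q² + 66q − 371011 = 0.
Discriminant: 66² + 4·371011 = 4356 + 1484044 = 1488400; √1488400 = 1220.
q = (−66 + 1220)/2 = 577, and p = q + 66 = 643.
Check: 577 · 643 = 371011.

577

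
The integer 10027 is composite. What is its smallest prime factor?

10027 is odd.
Digit sum 10, not divisible by 3.
Ends in 7: not divisible by 5.
7: 10027 = 7·1432 + 3
11: 10027 = 11·911 + 6
13: 10027 = 13·771 + 4
17: 10027 = 17·589 + 14
19: 10027 = 19·527 + 14
23: 10027 = 23·435 + 22
29: 10027 = 29·345 + 22
31: 10027 = 31·323 + 14
37: 10027 = 37·271

37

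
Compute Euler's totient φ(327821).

298800

Factor: 327821 = 13 · 151 · 167.
φ(327821) = (13−1) · (151−1) · (167−1) = 12 · 150 · 166 = 298800.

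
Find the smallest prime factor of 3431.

47

3431 is odd.
Digit sum 11, not divisible by 3.
Ends in 1: not divisible by 5.
7: 3431 = 7·490 + 1
11: 3431 = 11·311 + 10
13: 3431 = 13·263 + 12
17: 3431 = 17·201 + 14
19: 3431 = 19·180 + 11
23: 3431 = 23·149 + 4
29: 3431 = 29·118 + 9
31: 3431 = 31·110 + 21
37: 3431 = 37·92 + 27
41: 3431 = 41·83 + 28
43: 3431 = 43·79 + 34
47: 3431 = 47·73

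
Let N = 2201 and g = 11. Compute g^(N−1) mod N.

11^1 ≡ 11 (mod 2201)
11^2 ≡ 11^2 = 121 ≡ 121 (mod 2201)
11^4 ≡ 121^2 = 14641 ≡ 1435 (mod 2201)
11^8 ≡ 1435^2 = 2059225 ≡ 1290 (mod 2201)
11^16 ≡ 1290^2 = 1664100 ≡ 144 (mod 2201)
11^32 ≡ 144^2 = 20736 ≡ 927 (mod 2201)
11^64 ≡ 927^2 = 859329 ≡ 939 (mod 2201)
11^128 ≡ 939^2 = 881721 ≡ 1321 (mod 2201)
11^256 ≡ 1321^2 = 1745041 ≡ 1849 (mod 2201)
11^512 ≡ 1849^2 = 3418801 ≡ 648 (mod 2201)
11^1024 ≡ 648^2 = 419904 ≡ 1714 (mod 2201)
11^2048 ≡ 1714^2 = 2937796 ≡ 1662 (mod 2201)
2200 = 2048 + 128 + 16 + 8 in binary powers of 2.
So 11^2200 ≡ 1662 · 1321 · 144 · 1290 ≡ 1741 (mod 2201).
Since 1741 ≠ 1, base 11 is a Fermat witness: 2201 is composite.

1741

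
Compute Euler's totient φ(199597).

183744

Factor: 199597 = 17 · 59 · 199.
φ(199597) = (17−1) · (59−1) · (199−1) = 16 · 58 · 198 = 183744.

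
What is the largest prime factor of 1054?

31

1054 = 2 · 527
527 = 17 · 31
31 is prime.
So 1054 = 2 · 17 · 31; the largest prime factor is 31.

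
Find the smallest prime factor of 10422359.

10422359 is odd.
Digit sum 26, not divisible by 3.
Ends in 9: not divisible by 5.
7: 10422359 = 7·1488908 + 3
11: 10422359 = 11·947487 + 2
13: 10422359 = 13·801719 + 12
17: 10422359 = 17·613079 + 16
19: 10422359 = 19·548545 + 4
23: 10422359 = 23·453146 + 1
29: 10422359 = 29·359391 + 20
31: 10422359 = 31·336205 + 4
37: 10422359 = 37·281685 + 14
41: 10422359 = 41·254203 + 36
43: 10422359 = 43·242380 + 19
47: 10422359 = 47·221752 + 15
53: 10422359 = 53·196648 + 15
59: 10422359 = 59·176650 + 9
61: 10422359 = 61·170858 + 21
67: 10422359 = 67·155557 + 40
71: 10422359 = 71·146793 + 56
73: 10422359 = 73·142772 + 3
79: 10422359 = 79·131928 + 47
83: 10422359 = 83·125570 + 49
89: 10422359 = 89·117105 + 14
97: 10422359 = 97·107447

97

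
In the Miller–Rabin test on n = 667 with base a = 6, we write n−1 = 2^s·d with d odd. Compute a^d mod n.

9

667 − 1 = 666 = 2^1 · 333, so d = 333.
6^1 ≡ 6 (mod 667)
6^2 ≡ 6^2 = 36 ≡ 36 (mod 667)
6^4 ≡ 36^2 = 1296 ≡ 629 (mod 667)
6^8 ≡ 629^2 = 395641 ≡ 110 (mod 667)
6^16 ≡ 110^2 = 12100 ≡ 94 (mod 667)
6^32 ≡ 94^2 = 8836 ≡ 165 (mod 667)
6^64 ≡ 165^2 = 27225 ≡ 545 (mod 667)
6^128 ≡ 545^2 = 297025 ≡ 210 (mod 667)
6^256 ≡ 210^2 = 44100 ≡ 78 (mod 667)
333 = 256 + 64 + 8 + 4 + 1 in binary powers of 2.
So 6^333 ≡ 78 · 545 · 110 · 629 · 6 ≡ 9 (mod 667).
Squaring chain: 9; never reaches −1, so base 6 is a Miller–Rabin witness that 667 is composite.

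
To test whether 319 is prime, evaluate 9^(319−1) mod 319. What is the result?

9^1 ≡ 9 (mod 319)
9^2 ≡ 9^2 = 81 ≡ 81 (mod 319)
9^4 ≡ 81^2 = 6561 ≡ 181 (mod 319)
9^8 ≡ 181^2 = 32761 ≡ 223 (mod 319)
9^16 ≡ 223^2 = 49729 ≡ 284 (mod 319)
9^32 ≡ 284^2 = 80656 ≡ 268 (mod 319)
9^64 ≡ 268^2 = 71824 ≡ 49 (mod 319)
9^128 ≡ 49^2 = 2401 ≡ 168 (mod 319)
9^256 ≡ 168^2 = 28224 ≡ 152 (mod 319)
318 = 256 + 32 + 16 + 8 + 4 + 2 in binary powers of 2.
So 9^318 ≡ 152 · 268 · 284 · 223 · 181 · 81 ≡ 25 (mod 319).
Since 25 ≠ 1, base 9 is a Fermat witness: 319 is composite.

25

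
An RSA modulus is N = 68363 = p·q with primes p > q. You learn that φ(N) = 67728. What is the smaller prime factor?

φ(n) = (p−1)(q−1) = n − (p+q) + 1, so p + q = 68363 − 67728 + 1 = 636.
p and q are the roots of t² − 636t + 68363 = 0.
Discriminant: 636² − 4·68363 = 404496 − 273452 = 131044; √131044 = 362.
q = (636 − 362)/2 = 137, p = (636 + 362)/2 = 499.
Check: 137 · 499 = 68363.

137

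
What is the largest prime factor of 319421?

319421 = 37 · 8633
8633 = 89 · 97
97 is prime.
So 319421 = 37 · 89 · 97; the largest prime factor is 97.

97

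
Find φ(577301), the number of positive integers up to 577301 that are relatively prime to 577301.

Factor: 577301 = 47 · 71 · 173.
φ(577301) = (47−1) · (71−1) · (173−1) = 46 · 70 · 172 = 553840.

553840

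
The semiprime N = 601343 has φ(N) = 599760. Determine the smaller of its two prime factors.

631

φ(n) = (p−1)(q−1) = n − (p+q) + 1, so p + q = 601343 − 599760 + 1 = 1584.
p and q are the roots of t² − 1584t + 601343 = 0.
Discriminant: 1584² − 4·601343 = 2509056 − 2405372 = 103684; √103684 = 322.
q = (1584 − 322)/2 = 631, p = (1584 + 322)/2 = 953.
Check: 631 · 953 = 601343.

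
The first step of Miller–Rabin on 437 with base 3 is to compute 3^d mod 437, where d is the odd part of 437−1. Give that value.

307

437 − 1 = 436 = 2^2 · 109, so d = 109.
3^1 ≡ 3 (mod 437)
3^2 ≡ 3^2 = 9 ≡ 9 (mod 437)
3^4 ≡ 9^2 = 81 ≡ 81 (mod 437)
3^8 ≡ 81^2 = 6561 ≡ 6 (mod 437)
3^16 ≡ 6^2 = 36 ≡ 36 (mod 437)
3^32 ≡ 36^2 = 1296 ≡ 422 (mod 437)
3^64 ≡ 422^2 = 178084 ≡ 225 (mod 437)
109 = 64 + 32 + 8 + 4 + 1 in binary powers of 2.
So 3^109 ≡ 225 · 422 · 6 · 81 · 3 ≡ 307 (mod 437).
Squaring chain: 307 → 294; never reaches −1, so base 3 is a Miller–Rabin witness that 437 is composite.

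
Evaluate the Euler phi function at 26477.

22960

Factor: 26477 = 11 · 29 · 83.
φ(26477) = (11−1) · (29−1) · (83−1) = 10 · 28 · 82 = 22960.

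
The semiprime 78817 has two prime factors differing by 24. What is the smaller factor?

269

Since p = q + 24, we have 78817 = q(q + 24), so q² + 24q − 78817 = 0.
Discriminant: 24² + 4·78817 = 576 + 315268 = 315844; √315844 = 562.
q = (−24 + 562)/2 = 269, and p = q + 24 = 293.
Check: 269 · 293 = 78817.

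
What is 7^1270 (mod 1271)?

7^1 ≡ 7 (mod 1271)
7^2 ≡ 7^2 = 49 ≡ 49 (mod 1271)
7^4 ≡ 49^2 = 2401 ≡ 1130 (mod 1271)
7^8 ≡ 1130^2 = 1276900 ≡ 816 (mod 1271)
7^16 ≡ 816^2 = 665856 ≡ 1123 (mod 1271)
7^32 ≡ 1123^2 = 1261129 ≡ 297 (mod 1271)
7^64 ≡ 297^2 = 88209 ≡ 510 (mod 1271)
7^128 ≡ 510^2 = 260100 ≡ 816 (mod 1271)
7^256 ≡ 816^2 = 665856 ≡ 1123 (mod 1271)
7^512 ≡ 1123^2 = 1261129 ≡ 297 (mod 1271)
7^1024 ≡ 297^2 = 88209 ≡ 510 (mod 1271)
1270 = 1024 + 128 + 64 + 32 + 16 + 4 + 2 in binary powers of 2.
So 7^1270 ≡ 510 · 816 · 510 · 297 · 1123 · 1130 · 49 ≡ 893 (mod 1271).
Since 893 ≠ 1, base 7 is a Fermat witness: 1271 is composite.

893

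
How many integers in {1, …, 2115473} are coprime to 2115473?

Factor: 2115473 = 97 · 113 · 193.
φ(2115473) = (97−1) · (113−1) · (193−1) = 96 · 112 · 192 = 2064384.

2064384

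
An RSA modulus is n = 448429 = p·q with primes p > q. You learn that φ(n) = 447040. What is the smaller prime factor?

509

φ(n) = (p−1)(q−1) = n − (p+q) + 1, so p + q = 448429 − 447040 + 1 = 1390.
p and q are the roots of t² − 1390t + 448429 = 0.
Discriminant: 1390² − 4·448429 = 1932100 − 1793716 = 138384; √138384 = 372.
q = (1390 − 372)/2 = 509, p = (1390 + 372)/2 = 881.
Check: 509 · 881 = 448429.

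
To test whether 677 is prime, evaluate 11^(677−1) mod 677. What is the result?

1

11^1 ≡ 11 (mod 677)
11^2 ≡ 11^2 = 121 ≡ 121 (mod 677)
11^4 ≡ 121^2 = 14641 ≡ 424 (mod 677)
11^8 ≡ 424^2 = 179776 ≡ 371 (mod 677)
11^16 ≡ 371^2 = 137641 ≡ 210 (mod 677)
11^32 ≡ 210^2 = 44100 ≡ 95 (mod 677)
11^64 ≡ 95^2 = 9025 ≡ 224 (mod 677)
11^128 ≡ 224^2 = 50176 ≡ 78 (mod 677)
11^256 ≡ 78^2 = 6084 ≡ 668 (mod 677)
11^512 ≡ 668^2 = 446224 ≡ 81 (mod 677)
676 = 512 + 128 + 32 + 4 in binary powers of 2.
So 11^676 ≡ 81 · 78 · 95 · 424 ≡ 1 (mod 677).
Since the result is 1, base 11 gives no evidence that 677 is composite.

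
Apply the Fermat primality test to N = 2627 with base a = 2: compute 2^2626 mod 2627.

1138

2^1 ≡ 2 (mod 2627)
2^2 ≡ 2^2 = 4 ≡ 4 (mod 2627)
2^4 ≡ 4^2 = 16 ≡ 16 (mod 2627)
2^8 ≡ 16^2 = 256 ≡ 256 (mod 2627)
2^16 ≡ 256^2 = 65536 ≡ 2488 (mod 2627)
2^32 ≡ 2488^2 = 6190144 ≡ 932 (mod 2627)
2^64 ≡ 932^2 = 868624 ≡ 1714 (mod 2627)
2^128 ≡ 1714^2 = 2937796 ≡ 810 (mod 2627)
2^256 ≡ 810^2 = 656100 ≡ 1977 (mod 2627)
2^512 ≡ 1977^2 = 3908529 ≡ 2180 (mod 2627)
2^1024 ≡ 2180^2 = 4752400 ≡ 157 (mod 2627)
2^2048 ≡ 157^2 = 24649 ≡ 1006 (mod 2627)
2626 = 2048 + 512 + 64 + 2 in binary powers of 2.
So 2^2626 ≡ 1006 · 2180 · 1714 · 4 ≡ 1138 (mod 2627).
Since 1138 ≠ 1, base 2 is a Fermat witness: 2627 is composite.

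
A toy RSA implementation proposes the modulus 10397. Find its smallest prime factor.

37

10397 is odd.
Digit sum 20, not divisible by 3.
Ends in 7: not divisible by 5.
7: 10397 = 7·1485 + 2
11: 10397 = 11·945 + 2
13: 10397 = 13·799 + 10
17: 10397 = 17·611 + 10
19: 10397 = 19·547 + 4
23: 10397 = 23·452 + 1
29: 10397 = 29·358 + 15
31: 10397 = 31·335 + 12
37: 10397 = 37·281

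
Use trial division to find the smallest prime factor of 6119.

6119 is odd.
Digit sum 17, not divisible by 3.
Ends in 9: not divisible by 5.
7: 6119 = 7·874 + 1
11: 6119 = 11·556 + 3
13: 6119 = 13·470 + 9
17: 6119 = 17·359 + 16
19: 6119 = 19·322 + 1
23: 6119 = 23·266 + 1
29: 6119 = 29·211

29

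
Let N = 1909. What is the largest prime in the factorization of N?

1909 = 23 · 83
83 is prime.
So 1909 = 23 · 83; the largest prime factor is 83.

83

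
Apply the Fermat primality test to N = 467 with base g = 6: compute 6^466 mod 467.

1

6^1 ≡ 6 (mod 467)
6^2 ≡ 6^2 = 36 ≡ 36 (mod 467)
6^4 ≡ 36^2 = 1296 ≡ 362 (mod 467)
6^8 ≡ 362^2 = 131044 ≡ 284 (mod 467)
6^16 ≡ 284^2 = 80656 ≡ 332 (mod 467)
6^32 ≡ 332^2 = 110224 ≡ 12 (mod 467)
6^64 ≡ 12^2 = 144 ≡ 144 (mod 467)
6^128 ≡ 144^2 = 20736 ≡ 188 (mod 467)
6^256 ≡ 188^2 = 35344 ≡ 319 (mod 467)
466 = 256 + 128 + 64 + 16 + 2 in binary powers of 2.
So 6^466 ≡ 319 · 188 · 144 · 332 · 36 ≡ 1 (mod 467).
Since the result is 1, base 6 gives no evidence that 467 is composite.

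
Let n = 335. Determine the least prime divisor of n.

335 is odd.
Digit sum 11, not divisible by 3.
Ends in 5: divisible by 5.

5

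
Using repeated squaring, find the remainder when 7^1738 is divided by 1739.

7^1 ≡ 7 (mod 1739)
7^2 ≡ 7^2 = 49 ≡ 49 (mod 1739)
7^4 ≡ 49^2 = 2401 ≡ 662 (mod 1739)
7^8 ≡ 662^2 = 438244 ≡ 16 (mod 1739)
7^16 ≡ 16^2 = 256 ≡ 256 (mod 1739)
7^32 ≡ 256^2 = 65536 ≡ 1193 (mod 1739)
7^64 ≡ 1193^2 = 1423249 ≡ 747 (mod 1739)
7^128 ≡ 747^2 = 558009 ≡ 1529 (mod 1739)
7^256 ≡ 1529^2 = 2337841 ≡ 625 (mod 1739)
7^512 ≡ 625^2 = 390625 ≡ 1089 (mod 1739)
7^1024 ≡ 1089^2 = 1185921 ≡ 1662 (mod 1739)
1738 = 1024 + 512 + 128 + 64 + 8 + 2 in binary powers of 2.
So 7^1738 ≡ 1662 · 1089 · 1529 · 747 · 16 · 49 ≡ 636 (mod 1739).
Since 636 ≠ 1, base 7 is a Fermat witness: 1739 is composite.

636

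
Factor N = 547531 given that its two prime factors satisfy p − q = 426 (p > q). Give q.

557

Since p = q + 426, we have 547531 = q(q + 426), so q² + 426q − 547531 = 0.
Discriminant: 426² + 4·547531 = 181476 + 2190124 = 2371600; √2371600 = 1540.
q = (−426 + 1540)/2 = 557, and p = q + 426 = 983.
Check: 557 · 983 = 547531.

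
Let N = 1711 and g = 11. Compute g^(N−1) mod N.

1078

11^1 ≡ 11 (mod 1711)
11^2 ≡ 11^2 = 121 ≡ 121 (mod 1711)
11^4 ≡ 121^2 = 14641 ≡ 953 (mod 1711)
11^8 ≡ 953^2 = 908209 ≡ 1379 (mod 1711)
11^16 ≡ 1379^2 = 1901641 ≡ 720 (mod 1711)
11^32 ≡ 720^2 = 518400 ≡ 1678 (mod 1711)
11^64 ≡ 1678^2 = 2815684 ≡ 1089 (mod 1711)
11^128 ≡ 1089^2 = 1185921 ≡ 198 (mod 1711)
11^256 ≡ 198^2 = 39204 ≡ 1562 (mod 1711)
11^512 ≡ 1562^2 = 2439844 ≡ 1669 (mod 1711)
11^1024 ≡ 1669^2 = 2785561 ≡ 53 (mod 1711)
1710 = 1024 + 512 + 128 + 32 + 8 + 4 + 2 in binary powers of 2.
So 11^1710 ≡ 53 · 1669 · 198 · 1678 · 1379 · 953 · 121 ≡ 1078 (mod 1711).
Since 1078 ≠ 1, base 11 is a Fermat witness: 1711 is composite.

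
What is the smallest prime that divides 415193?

415193 is odd.
Digit sum 23, not divisible by 3.
Ends in 3: not divisible by 5.
7: 415193 = 7·59313 + 2
11: 415193 = 11·37744 + 9
13: 415193 = 13·31937 + 12
17: 415193 = 17·24423 + 2
19: 415193 = 19·21852 + 5
23: 415193 = 23·18051 + 20
29: 415193 = 29·14317

29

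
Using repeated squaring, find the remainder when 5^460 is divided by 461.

1

5^1 ≡ 5 (mod 461)
5^2 ≡ 5^2 = 25 ≡ 25 (mod 461)
5^4 ≡ 25^2 = 625 ≡ 164 (mod 461)
5^8 ≡ 164^2 = 26896 ≡ 158 (mod 461)
5^16 ≡ 158^2 = 24964 ≡ 70 (mod 461)
5^32 ≡ 70^2 = 4900 ≡ 290 (mod 461)
5^64 ≡ 290^2 = 84100 ≡ 198 (mod 461)
5^128 ≡ 198^2 = 39204 ≡ 19 (mod 461)
5^256 ≡ 19^2 = 361 ≡ 361 (mod 461)
460 = 256 + 128 + 64 + 8 + 4 in binary powers of 2.
So 5^460 ≡ 361 · 19 · 198 · 158 · 164 ≡ 1 (mod 461).
Since the result is 1, base 5 gives no evidence that 461 is composite.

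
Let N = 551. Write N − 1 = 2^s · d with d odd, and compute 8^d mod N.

449

551 − 1 = 550 = 2^1 · 275, so d = 275.
8^1 ≡ 8 (mod 551)
8^2 ≡ 8^2 = 64 ≡ 64 (mod 551)
8^4 ≡ 64^2 = 4096 ≡ 239 (mod 551)
8^8 ≡ 239^2 = 57121 ≡ 368 (mod 551)
8^16 ≡ 368^2 = 135424 ≡ 429 (mod 551)
8^32 ≡ 429^2 = 184041 ≡ 7 (mod 551)
8^64 ≡ 7^2 = 49 ≡ 49 (mod 551)
8^128 ≡ 49^2 = 2401 ≡ 197 (mod 551)
8^256 ≡ 197^2 = 38809 ≡ 239 (mod 551)
275 = 256 + 16 + 2 + 1 in binary powers of 2.
So 8^275 ≡ 239 · 429 · 64 · 8 ≡ 449 (mod 551).
Squaring chain: 449; never reaches −1, so base 8 is a Miller–Rabin witness that 551 is composite.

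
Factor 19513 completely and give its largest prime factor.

19513 = 13 · 1501
1501 = 19 · 79
79 is prime.
So 19513 = 13 · 19 · 79; the largest prime factor is 79.

79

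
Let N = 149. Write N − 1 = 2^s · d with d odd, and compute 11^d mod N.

105

149 − 1 = 148 = 2^2 · 37, so d = 37.
11^1 ≡ 11 (mod 149)
11^2 ≡ 11^2 = 121 ≡ 121 (mod 149)
11^4 ≡ 121^2 = 14641 ≡ 39 (mod 149)
11^8 ≡ 39^2 = 1521 ≡ 31 (mod 149)
11^16 ≡ 31^2 = 961 ≡ 67 (mod 149)
11^32 ≡ 67^2 = 4489 ≡ 19 (mod 149)
37 = 32 + 4 + 1 in binary powers of 2.
So 11^37 ≡ 19 · 39 · 11 ≡ 105 (mod 149).
Squaring chain: 105 → 148; reaches −1, so base 11 does not prove 149 composite.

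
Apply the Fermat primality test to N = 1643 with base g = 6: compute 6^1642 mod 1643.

1296

6^1 ≡ 6 (mod 1643)
6^2 ≡ 6^2 = 36 ≡ 36 (mod 1643)
6^4 ≡ 36^2 = 1296 ≡ 1296 (mod 1643)
6^8 ≡ 1296^2 = 1679616 ≡ 470 (mod 1643)
6^16 ≡ 470^2 = 220900 ≡ 738 (mod 1643)
6^32 ≡ 738^2 = 544644 ≡ 811 (mod 1643)
6^64 ≡ 811^2 = 657721 ≡ 521 (mod 1643)
6^128 ≡ 521^2 = 271441 ≡ 346 (mod 1643)
6^256 ≡ 346^2 = 119716 ≡ 1420 (mod 1643)
6^512 ≡ 1420^2 = 2016400 ≡ 439 (mod 1643)
6^1024 ≡ 439^2 = 192721 ≡ 490 (mod 1643)
1642 = 1024 + 512 + 64 + 32 + 8 + 2 in binary powers of 2.
So 6^1642 ≡ 490 · 439 · 521 · 811 · 470 · 36 ≡ 1296 (mod 1643).
Since 1296 ≠ 1, base 6 is a Fermat witness: 1643 is composite.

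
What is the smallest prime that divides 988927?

47

988927 is odd.
Digit sum 43, not divisible by 3.
Ends in 7: not divisible by 5.
7: 988927 = 7·141275 + 2
11: 988927 = 11·89902 + 5
13: 988927 = 13·76071 + 4
17: 988927 = 17·58172 + 3
19: 988927 = 19·52048 + 15
23: 988927 = 23·42996 + 19
29: 988927 = 29·34100 + 27
31: 988927 = 31·31900 + 27
37: 988927 = 37·26727 + 28
41: 988927 = 41·24120 + 7
43: 988927 = 43·22998 + 13
47: 988927 = 47·21041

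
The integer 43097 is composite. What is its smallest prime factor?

71

43097 is odd.
Digit sum 23, not divisible by 3.
Ends in 7: not divisible by 5.
7: 43097 = 7·6156 + 5
11: 43097 = 11·3917 + 10
13: 43097 = 13·3315 + 2
17: 43097 = 17·2535 + 2
19: 43097 = 19·2268 + 5
23: 43097 = 23·1873 + 18
29: 43097 = 29·1486 + 3
31: 43097 = 31·1390 + 7
37: 43097 = 37·1164 + 29
41: 43097 = 41·1051 + 6
43: 43097 = 43·1002 + 11
47: 43097 = 47·916 + 45
53: 43097 = 53·813 + 8
59: 43097 = 59·730 + 27
61: 43097 = 61·706 + 31
67: 43097 = 67·643 + 16
71: 43097 = 71·607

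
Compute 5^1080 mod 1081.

5^1 ≡ 5 (mod 1081)
5^2 ≡ 5^2 = 25 ≡ 25 (mod 1081)
5^4 ≡ 25^2 = 625 ≡ 625 (mod 1081)
5^8 ≡ 625^2 = 390625 ≡ 384 (mod 1081)
5^16 ≡ 384^2 = 147456 ≡ 440 (mod 1081)
5^32 ≡ 440^2 = 193600 ≡ 101 (mod 1081)
5^64 ≡ 101^2 = 10201 ≡ 472 (mod 1081)
5^128 ≡ 472^2 = 222784 ≡ 98 (mod 1081)
5^256 ≡ 98^2 = 9604 ≡ 956 (mod 1081)
5^512 ≡ 956^2 = 913936 ≡ 491 (mod 1081)
5^1024 ≡ 491^2 = 241081 ≡ 18 (mod 1081)
1080 = 1024 + 32 + 16 + 8 in binary powers of 2.
So 5^1080 ≡ 18 · 101 · 440 · 384 ≡ 968 (mod 1081).
Since 968 ≠ 1, base 5 is a Fermat witness: 1081 is composite.

968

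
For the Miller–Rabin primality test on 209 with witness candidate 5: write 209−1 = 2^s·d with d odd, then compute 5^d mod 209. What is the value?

209 − 1 = 208 = 2^4 · 13, so d = 13.
5^1 ≡ 5 (mod 209)
5^2 ≡ 5^2 = 25 ≡ 25 (mod 209)
5^4 ≡ 25^2 = 625 ≡ 207 (mod 209)
5^8 ≡ 207^2 = 42849 ≡ 4 (mod 209)
13 = 8 + 4 + 1 in binary powers of 2.
So 5^13 ≡ 4 · 207 · 5 ≡ 169 (mod 209).
Squaring chain: 169 → 137 → 168 → 9; never reaches −1, so base 5 is a Miller–Rabin witness that 209 is composite.

169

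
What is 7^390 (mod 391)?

213

7^1 ≡ 7 (mod 391)
7^2 ≡ 7^2 = 49 ≡ 49 (mod 391)
7^4 ≡ 49^2 = 2401 ≡ 55 (mod 391)
7^8 ≡ 55^2 = 3025 ≡ 288 (mod 391)
7^16 ≡ 288^2 = 82944 ≡ 52 (mod 391)
7^32 ≡ 52^2 = 2704 ≡ 358 (mod 391)
7^64 ≡ 358^2 = 128164 ≡ 307 (mod 391)
7^128 ≡ 307^2 = 94249 ≡ 18 (mod 391)
7^256 ≡ 18^2 = 324 ≡ 324 (mod 391)
390 = 256 + 128 + 4 + 2 in binary powers of 2.
So 7^390 ≡ 324 · 18 · 55 · 49 ≡ 213 (mod 391).
Since 213 ≠ 1, base 7 is a Fermat witness: 391 is composite.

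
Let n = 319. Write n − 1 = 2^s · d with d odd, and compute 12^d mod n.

319 − 1 = 318 = 2^1 · 159, so d = 159.
12^1 ≡ 12 (mod 319)
12^2 ≡ 12^2 = 144 ≡ 144 (mod 319)
12^4 ≡ 144^2 = 20736 ≡ 1 (mod 319)
12^8 ≡ 1^2 = 1 ≡ 1 (mod 319)
12^16 ≡ 1^2 = 1 ≡ 1 (mod 319)
12^32 ≡ 1^2 = 1 ≡ 1 (mod 319)
12^64 ≡ 1^2 = 1 ≡ 1 (mod 319)
12^128 ≡ 1^2 = 1 ≡ 1 (mod 319)
159 = 128 + 16 + 8 + 4 + 2 + 1 in binary powers of 2.
So 12^159 ≡ 1 · 1 · 1 · 1 · 144 · 12 ≡ 133 (mod 319).
Squaring chain: 133; never reaches −1, so base 12 is a Miller–Rabin witness that 319 is composite.

133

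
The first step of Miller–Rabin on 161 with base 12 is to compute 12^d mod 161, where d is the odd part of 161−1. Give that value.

161 − 1 = 160 = 2^5 · 5, so d = 5.
12^1 ≡ 12 (mod 161)
12^2 ≡ 12^2 = 144 ≡ 144 (mod 161)
12^4 ≡ 144^2 = 20736 ≡ 128 (mod 161)
5 = 4 + 1 in binary powers of 2.
So 12^5 ≡ 128 · 12 ≡ 87 (mod 161).
Squaring chain: 87 → 2 → 4 → 16 → 95; never reaches −1, so base 12 is a Miller–Rabin witness that 161 is composite.

87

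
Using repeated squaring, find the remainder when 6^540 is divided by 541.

1

6^1 ≡ 6 (mod 541)
6^2 ≡ 6^2 = 36 ≡ 36 (mod 541)
6^4 ≡ 36^2 = 1296 ≡ 214 (mod 541)
6^8 ≡ 214^2 = 45796 ≡ 352 (mod 541)
6^16 ≡ 352^2 = 123904 ≡ 15 (mod 541)
6^32 ≡ 15^2 = 225 ≡ 225 (mod 541)
6^64 ≡ 225^2 = 50625 ≡ 312 (mod 541)
6^128 ≡ 312^2 = 97344 ≡ 505 (mod 541)
6^256 ≡ 505^2 = 255025 ≡ 214 (mod 541)
6^512 ≡ 214^2 = 45796 ≡ 352 (mod 541)
540 = 512 + 16 + 8 + 4 in binary powers of 2.
So 6^540 ≡ 352 · 15 · 352 · 214 ≡ 1 (mod 541).
Since the result is 1, base 6 gives no evidence that 541 is composite.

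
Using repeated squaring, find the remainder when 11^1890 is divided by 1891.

1768

11^1 ≡ 11 (mod 1891)
11^2 ≡ 11^2 = 121 ≡ 121 (mod 1891)
11^4 ≡ 121^2 = 14641 ≡ 1404 (mod 1891)
11^8 ≡ 1404^2 = 1971216 ≡ 794 (mod 1891)
11^16 ≡ 794^2 = 630436 ≡ 733 (mod 1891)
11^32 ≡ 733^2 = 537289 ≡ 245 (mod 1891)
11^64 ≡ 245^2 = 60025 ≡ 1404 (mod 1891)
11^128 ≡ 1404^2 = 1971216 ≡ 794 (mod 1891)
11^256 ≡ 794^2 = 630436 ≡ 733 (mod 1891)
11^512 ≡ 733^2 = 537289 ≡ 245 (mod 1891)
11^1024 ≡ 245^2 = 60025 ≡ 1404 (mod 1891)
1890 = 1024 + 512 + 256 + 64 + 32 + 2 in binary powers of 2.
So 11^1890 ≡ 1404 · 245 · 733 · 1404 · 245 · 121 ≡ 1768 (mod 1891).
Since 1768 ≠ 1, base 11 is a Fermat witness: 1891 is composite.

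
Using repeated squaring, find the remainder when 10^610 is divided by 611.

549

10^1 ≡ 10 (mod 611)
10^2 ≡ 10^2 = 100 ≡ 100 (mod 611)
10^4 ≡ 100^2 = 10000 ≡ 224 (mod 611)
10^8 ≡ 224^2 = 50176 ≡ 74 (mod 611)
10^16 ≡ 74^2 = 5476 ≡ 588 (mod 611)
10^32 ≡ 588^2 = 345744 ≡ 529 (mod 611)
10^64 ≡ 529^2 = 279841 ≡ 3 (mod 611)
10^128 ≡ 3^2 = 9 ≡ 9 (mod 611)
10^256 ≡ 9^2 = 81 ≡ 81 (mod 611)
10^512 ≡ 81^2 = 6561 ≡ 451 (mod 611)
610 = 512 + 64 + 32 + 2 in binary powers of 2.
So 10^610 ≡ 451 · 3 · 529 · 100 ≡ 549 (mod 611).
Since 549 ≠ 1, base 10 is a Fermat witness: 611 is composite.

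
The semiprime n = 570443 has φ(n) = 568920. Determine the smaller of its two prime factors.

661

φ(n) = (p−1)(q−1) = n − (p+q) + 1, so p + q = 570443 − 568920 + 1 = 1524.
p and q are the roots of t² − 1524t + 570443 = 0.
Discriminant: 1524² − 4·570443 = 2322576 − 2281772 = 40804; √40804 = 202.
q = (1524 − 202)/2 = 661, p = (1524 + 202)/2 = 863.
Check: 661 · 863 = 570443.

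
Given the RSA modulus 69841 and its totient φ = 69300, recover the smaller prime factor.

φ(n) = (p−1)(q−1) = n − (p+q) + 1, so p + q = 69841 − 69300 + 1 = 542.
p and q are the roots of t² − 542t + 69841 = 0.
Discriminant: 542² − 4·69841 = 293764 − 279364 = 14400; √14400 = 120.
q = (542 − 120)/2 = 211, p = (542 + 120)/2 = 331.
Check: 211 · 331 = 69841.

211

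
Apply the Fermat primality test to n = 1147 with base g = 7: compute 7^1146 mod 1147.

7^1 ≡ 7 (mod 1147)
7^2 ≡ 7^2 = 49 ≡ 49 (mod 1147)
7^4 ≡ 49^2 = 2401 ≡ 107 (mod 1147)
7^8 ≡ 107^2 = 11449 ≡ 1126 (mod 1147)
7^16 ≡ 1126^2 = 1267876 ≡ 441 (mod 1147)
7^32 ≡ 441^2 = 194481 ≡ 638 (mod 1147)
7^64 ≡ 638^2 = 407044 ≡ 1006 (mod 1147)
7^128 ≡ 1006^2 = 1012036 ≡ 382 (mod 1147)
7^256 ≡ 382^2 = 145924 ≡ 255 (mod 1147)
7^512 ≡ 255^2 = 65025 ≡ 793 (mod 1147)
7^1024 ≡ 793^2 = 628849 ≡ 293 (mod 1147)
1146 = 1024 + 64 + 32 + 16 + 8 + 2 in binary powers of 2.
So 7^1146 ≡ 293 · 1006 · 638 · 441 · 1126 · 49 ≡ 1120 (mod 1147).
Since 1120 ≠ 1, base 7 is a Fermat witness: 1147 is composite.

1120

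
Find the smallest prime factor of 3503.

3503 is odd.
Digit sum 11, not divisible by 3.
Ends in 3: not divisible by 5.
7: 3503 = 7·500 + 3
11: 3503 = 11·318 + 5
13: 3503 = 13·269 + 6
17: 3503 = 17·206 + 1
19: 3503 = 19·184 + 7
23: 3503 = 23·152 + 7
29: 3503 = 29·120 + 23
31: 3503 = 31·113

31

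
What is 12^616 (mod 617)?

12^1 ≡ 12 (mod 617)
12^2 ≡ 12^2 = 144 ≡ 144 (mod 617)
12^4 ≡ 144^2 = 20736 ≡ 375 (mod 617)
12^8 ≡ 375^2 = 140625 ≡ 566 (mod 617)
12^16 ≡ 566^2 = 320356 ≡ 133 (mod 617)
12^32 ≡ 133^2 = 17689 ≡ 413 (mod 617)
12^64 ≡ 413^2 = 170569 ≡ 277 (mod 617)
12^128 ≡ 277^2 = 76729 ≡ 221 (mod 617)
12^256 ≡ 221^2 = 48841 ≡ 98 (mod 617)
12^512 ≡ 98^2 = 9604 ≡ 349 (mod 617)
616 = 512 + 64 + 32 + 8 in binary powers of 2.
So 12^616 ≡ 349 · 277 · 413 · 566 ≡ 1 (mod 617).
Since the result is 1, base 12 gives no evidence that 617 is composite.

1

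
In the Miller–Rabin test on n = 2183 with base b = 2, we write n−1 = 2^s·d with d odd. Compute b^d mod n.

2183 − 1 = 2182 = 2^1 · 1091, so d = 1091.
2^1 ≡ 2 (mod 2183)
2^2 ≡ 2^2 = 4 ≡ 4 (mod 2183)
2^4 ≡ 4^2 = 16 ≡ 16 (mod 2183)
2^8 ≡ 16^2 = 256 ≡ 256 (mod 2183)
2^16 ≡ 256^2 = 65536 ≡ 46 (mod 2183)
2^32 ≡ 46^2 = 2116 ≡ 2116 (mod 2183)
2^64 ≡ 2116^2 = 4477456 ≡ 123 (mod 2183)
2^128 ≡ 123^2 = 15129 ≡ 2031 (mod 2183)
2^256 ≡ 2031^2 = 4124961 ≡ 1274 (mod 2183)
2^512 ≡ 1274^2 = 1623076 ≡ 1107 (mod 2183)
2^1024 ≡ 1107^2 = 1225449 ≡ 786 (mod 2183)
1091 = 1024 + 64 + 2 + 1 in binary powers of 2.
So 2^1091 ≡ 786 · 123 · 4 · 2 ≡ 642 (mod 2183).
Squaring chain: 642; never reaches −1, so base 2 is a Miller–Rabin witness that 2183 is composite.

642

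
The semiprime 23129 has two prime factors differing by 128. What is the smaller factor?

Since p = q + 128, we have 23129 = q(q + 128), so q² + 128q − 23129 = 0.
Discriminant: 128² + 4·23129 = 16384 + 92516 = 108900; √108900 = 330.
q = (−128 + 330)/2 = 101, and p = q + 128 = 229.
Check: 101 · 229 = 23129.

101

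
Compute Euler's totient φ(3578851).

3508800

Factor: 3578851 = 137 · 151 · 173.
φ(3578851) = (137−1) · (151−1) · (173−1) = 136 · 150 · 172 = 3508800.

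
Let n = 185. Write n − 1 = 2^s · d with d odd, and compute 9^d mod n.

34

185 − 1 = 184 = 2^3 · 23, so d = 23.
9^1 ≡ 9 (mod 185)
9^2 ≡ 9^2 = 81 ≡ 81 (mod 185)
9^4 ≡ 81^2 = 6561 ≡ 86 (mod 185)
9^8 ≡ 86^2 = 7396 ≡ 181 (mod 185)
9^16 ≡ 181^2 = 32761 ≡ 16 (mod 185)
23 = 16 + 4 + 2 + 1 in binary powers of 2.
So 9^23 ≡ 16 · 86 · 81 · 9 ≡ 34 (mod 185).
Squaring chain: 34 → 46 → 81; never reaches −1, so base 9 is a Miller–Rabin witness that 185 is composite.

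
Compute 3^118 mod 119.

32

3^1 ≡ 3 (mod 119)
3^2 ≡ 3^2 = 9 ≡ 9 (mod 119)
3^4 ≡ 9^2 = 81 ≡ 81 (mod 119)
3^8 ≡ 81^2 = 6561 ≡ 16 (mod 119)
3^16 ≡ 16^2 = 256 ≡ 18 (mod 119)
3^32 ≡ 18^2 = 324 ≡ 86 (mod 119)
3^64 ≡ 86^2 = 7396 ≡ 18 (mod 119)
118 = 64 + 32 + 16 + 4 + 2 in binary powers of 2.
So 3^118 ≡ 18 · 86 · 18 · 81 · 9 ≡ 32 (mod 119).
Since 32 ≠ 1, base 3 is a Fermat witness: 119 is composite.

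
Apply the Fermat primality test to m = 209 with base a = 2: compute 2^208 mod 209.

36

2^1 ≡ 2 (mod 209)
2^2 ≡ 2^2 = 4 ≡ 4 (mod 209)
2^4 ≡ 4^2 = 16 ≡ 16 (mod 209)
2^8 ≡ 16^2 = 256 ≡ 47 (mod 209)
2^16 ≡ 47^2 = 2209 ≡ 119 (mod 209)
2^32 ≡ 119^2 = 14161 ≡ 158 (mod 209)
2^64 ≡ 158^2 = 24964 ≡ 93 (mod 209)
2^128 ≡ 93^2 = 8649 ≡ 80 (mod 209)
208 = 128 + 64 + 16 in binary powers of 2.
So 2^208 ≡ 80 · 93 · 119 ≡ 36 (mod 209).
Since 36 ≠ 1, base 2 is a Fermat witness: 209 is composite.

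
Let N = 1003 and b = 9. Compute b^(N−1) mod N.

676

9^1 ≡ 9 (mod 1003)
9^2 ≡ 9^2 = 81 ≡ 81 (mod 1003)
9^4 ≡ 81^2 = 6561 ≡ 543 (mod 1003)
9^8 ≡ 543^2 = 294849 ≡ 970 (mod 1003)
9^16 ≡ 970^2 = 940900 ≡ 86 (mod 1003)
9^32 ≡ 86^2 = 7396 ≡ 375 (mod 1003)
9^64 ≡ 375^2 = 140625 ≡ 205 (mod 1003)
9^128 ≡ 205^2 = 42025 ≡ 902 (mod 1003)
9^256 ≡ 902^2 = 813604 ≡ 171 (mod 1003)
9^512 ≡ 171^2 = 29241 ≡ 154 (mod 1003)
1002 = 512 + 256 + 128 + 64 + 32 + 8 + 2 in binary powers of 2.
So 9^1002 ≡ 154 · 171 · 902 · 205 · 375 · 970 · 81 ≡ 676 (mod 1003).
Since 676 ≠ 1, base 9 is a Fermat witness: 1003 is composite.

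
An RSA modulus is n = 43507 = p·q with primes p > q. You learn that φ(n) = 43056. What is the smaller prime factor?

139

φ(n) = (p−1)(q−1) = n − (p+q) + 1, so p + q = 43507 − 43056 + 1 = 452.
p and q are the roots of t² − 452t + 43507 = 0.
Discriminant: 452² − 4·43507 = 204304 − 174028 = 30276; √30276 = 174.
q = (452 − 174)/2 = 139, p = (452 + 174)/2 = 313.
Check: 139 · 313 = 43507.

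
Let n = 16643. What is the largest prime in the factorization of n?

89

16643 = 11 · 1513
1513 = 17 · 89
89 is prime.
So 16643 = 11 · 17 · 89; the largest prime factor is 89.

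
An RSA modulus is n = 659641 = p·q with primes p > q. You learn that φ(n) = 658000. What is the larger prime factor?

941

φ(n) = (p−1)(q−1) = n − (p+q) + 1, so p + q = 659641 − 658000 + 1 = 1642.
p and q are the roots of t² − 1642t + 659641 = 0.
Discriminant: 1642² − 4·659641 = 2696164 − 2638564 = 57600; √57600 = 240.
q = (1642 − 240)/2 = 701, p = (1642 + 240)/2 = 941.
Check: 701 · 941 = 659641.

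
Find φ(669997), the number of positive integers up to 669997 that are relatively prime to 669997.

Factor: 669997 = 19 · 179 · 197.
φ(669997) = (19−1) · (179−1) · (197−1) = 18 · 178 · 196 = 627984.

627984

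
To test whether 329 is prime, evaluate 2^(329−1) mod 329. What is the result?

2^1 ≡ 2 (mod 329)
2^2 ≡ 2^2 = 4 ≡ 4 (mod 329)
2^4 ≡ 4^2 = 16 ≡ 16 (mod 329)
2^8 ≡ 16^2 = 256 ≡ 256 (mod 329)
2^16 ≡ 256^2 = 65536 ≡ 65 (mod 329)
2^32 ≡ 65^2 = 4225 ≡ 277 (mod 329)
2^64 ≡ 277^2 = 76729 ≡ 72 (mod 329)
2^128 ≡ 72^2 = 5184 ≡ 249 (mod 329)
2^256 ≡ 249^2 = 62001 ≡ 149 (mod 329)
328 = 256 + 64 + 8 in binary powers of 2.
So 2^328 ≡ 149 · 72 · 256 ≡ 205 (mod 329).
Since 205 ≠ 1, base 2 is a Fermat witness: 329 is composite.

205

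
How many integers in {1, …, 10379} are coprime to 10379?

Factor: 10379 = 97 · 107.
φ(10379) = (97−1) · (107−1) = 96 · 106 = 10176.

10176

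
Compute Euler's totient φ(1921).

Factor: 1921 = 17 · 113.
φ(1921) = (17−1) · (113−1) = 16 · 112 = 1792.

1792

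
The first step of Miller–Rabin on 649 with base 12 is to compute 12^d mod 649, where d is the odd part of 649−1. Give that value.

649 − 1 = 648 = 2^3 · 81, so d = 81.
12^1 ≡ 12 (mod 649)
12^2 ≡ 12^2 = 144 ≡ 144 (mod 649)
12^4 ≡ 144^2 = 20736 ≡ 617 (mod 649)
12^8 ≡ 617^2 = 380689 ≡ 375 (mod 649)
12^16 ≡ 375^2 = 140625 ≡ 441 (mod 649)
12^32 ≡ 441^2 = 194481 ≡ 430 (mod 649)
12^64 ≡ 430^2 = 184900 ≡ 584 (mod 649)
81 = 64 + 16 + 1 in binary powers of 2.
So 12^81 ≡ 584 · 441 · 12 ≡ 639 (mod 649).
Squaring chain: 639 → 100 → 265; never reaches −1, so base 12 is a Miller–Rabin witness that 649 is composite.

639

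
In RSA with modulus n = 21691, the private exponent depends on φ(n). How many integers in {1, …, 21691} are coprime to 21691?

Factor: 21691 = 109 · 199.
φ(21691) = (109−1) · (199−1) = 108 · 198 = 21384.

21384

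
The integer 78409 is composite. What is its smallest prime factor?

78409 is odd.
Digit sum 28, not divisible by 3.
Ends in 9: not divisible by 5.
7: 78409 = 7·11201 + 2
11: 78409 = 11·7128 + 1
13: 78409 = 13·6031 + 6
17: 78409 = 17·4612 + 5
19: 78409 = 19·4126 + 15
23: 78409 = 23·3409 + 2
29: 78409 = 29·2703 + 22
31: 78409 = 31·2529 + 10
37: 78409 = 37·2119 + 6
41: 78409 = 41·1912 + 17
43: 78409 = 43·1823 + 20
47: 78409 = 47·1668 + 13
53: 78409 = 53·1479 + 22
59: 78409 = 59·1328 + 57
61: 78409 = 61·1285 + 24
67: 78409 = 67·1170 + 19
71: 78409 = 71·1104 + 25
73: 78409 = 73·1074 + 7
79: 78409 = 79·992 + 41
83: 78409 = 83·944 + 57
89: 78409 = 89·881

89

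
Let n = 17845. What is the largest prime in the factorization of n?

83

17845 = 5 · 3569
3569 = 43 · 83
83 is prime.
So 17845 = 5 · 43 · 83; the largest prime factor is 83.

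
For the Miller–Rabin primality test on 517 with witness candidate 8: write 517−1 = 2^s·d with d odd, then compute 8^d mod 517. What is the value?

517 − 1 = 516 = 2^2 · 129, so d = 129.
8^1 ≡ 8 (mod 517)
8^2 ≡ 8^2 = 64 ≡ 64 (mod 517)
8^4 ≡ 64^2 = 4096 ≡ 477 (mod 517)
8^8 ≡ 477^2 = 227529 ≡ 49 (mod 517)
8^16 ≡ 49^2 = 2401 ≡ 333 (mod 517)
8^32 ≡ 333^2 = 110889 ≡ 251 (mod 517)
8^64 ≡ 251^2 = 63001 ≡ 444 (mod 517)
8^128 ≡ 444^2 = 197136 ≡ 159 (mod 517)
129 = 128 + 1 in binary powers of 2.
So 8^129 ≡ 159 · 8 ≡ 238 (mod 517).
Squaring chain: 238 → 291; never reaches −1, so base 8 is a Miller–Rabin witness that 517 is composite.

238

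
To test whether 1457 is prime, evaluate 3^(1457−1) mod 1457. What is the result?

3^1 ≡ 3 (mod 1457)
3^2 ≡ 3^2 = 9 ≡ 9 (mod 1457)
3^4 ≡ 9^2 = 81 ≡ 81 (mod 1457)
3^8 ≡ 81^2 = 6561 ≡ 733 (mod 1457)
3^16 ≡ 733^2 = 537289 ≡ 1113 (mod 1457)
3^32 ≡ 1113^2 = 1238769 ≡ 319 (mod 1457)
3^64 ≡ 319^2 = 101761 ≡ 1228 (mod 1457)
3^128 ≡ 1228^2 = 1507984 ≡ 1446 (mod 1457)
3^256 ≡ 1446^2 = 2090916 ≡ 121 (mod 1457)
3^512 ≡ 121^2 = 14641 ≡ 71 (mod 1457)
3^1024 ≡ 71^2 = 5041 ≡ 670 (mod 1457)
1456 = 1024 + 256 + 128 + 32 + 16 in binary powers of 2.
So 3^1456 ≡ 670 · 121 · 1446 · 319 · 1113 ≡ 307 (mod 1457).
Since 307 ≠ 1, base 3 is a Fermat witness: 1457 is composite.

307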